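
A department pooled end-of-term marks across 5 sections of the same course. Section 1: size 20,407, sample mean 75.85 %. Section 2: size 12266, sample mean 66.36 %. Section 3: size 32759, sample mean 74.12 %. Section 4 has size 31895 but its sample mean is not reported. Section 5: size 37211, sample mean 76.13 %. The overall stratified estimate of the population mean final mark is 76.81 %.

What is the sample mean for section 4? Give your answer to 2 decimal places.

Σ Nₕx̄ₕ = N·μ, so 31895·x̄_4 = 134538·76.81 − (20407·75.85 + 12266·66.36 + 32759·74.12 + 37211·76.13).
= 10333863.78 − 7622813.22 = 2711050.56.
x̄_4 = 2711050.56 / 31895 = 84.9992... → 85.00.

85.00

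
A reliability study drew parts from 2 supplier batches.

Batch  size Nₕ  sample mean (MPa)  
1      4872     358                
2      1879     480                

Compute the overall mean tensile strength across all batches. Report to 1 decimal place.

392.0

N = 4872 + 1879 = 6751.
Overall mean = Σ (Nₕ/N)·x̄ₕ — weight by population share, not a simple average.
Σ Nₕx̄ₕ = 4872·358 + 1879·480 = 1744176 + 901920 = 2646096.
Divide by N: 2646096 / 6751 = 391.956... → 392.0.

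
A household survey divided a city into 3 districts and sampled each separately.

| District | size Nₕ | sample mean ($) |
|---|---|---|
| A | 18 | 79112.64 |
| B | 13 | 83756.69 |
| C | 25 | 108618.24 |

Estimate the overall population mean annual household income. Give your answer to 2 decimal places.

N = 18 + 13 + 25 = 56.
Overall mean = Σ (Nₕ/N)·x̄ₕ — weight by population share, not a simple average.
Σ Nₕx̄ₕ = 18·79112.64 + 13·83756.69 + 25·108618.24 = 1424027.52 + 1088836.97 + 2715456 = 5228320.49.
Divide by N: 5228320.49 / 56 = 93362.8659... → 93362.87.

93362.87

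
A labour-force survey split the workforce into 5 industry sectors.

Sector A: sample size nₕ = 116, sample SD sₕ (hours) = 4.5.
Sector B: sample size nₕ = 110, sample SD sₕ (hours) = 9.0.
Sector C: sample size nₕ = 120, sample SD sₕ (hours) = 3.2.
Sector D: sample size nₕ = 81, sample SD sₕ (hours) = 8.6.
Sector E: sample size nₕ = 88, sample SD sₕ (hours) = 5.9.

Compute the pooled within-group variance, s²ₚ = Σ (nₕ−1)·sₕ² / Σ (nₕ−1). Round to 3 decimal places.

Degrees of freedom: 115 + 109 + 119 + 80 + 87 = 510.
Σ(nₕ−1)sₕ² = 115·20.25 + 109·81 + 119·10.24 + 80·73.96 + 87·34.81 = 21321.58.
s²ₚ = 21321.58 / 510 = 41.80702... → 41.807.

41.807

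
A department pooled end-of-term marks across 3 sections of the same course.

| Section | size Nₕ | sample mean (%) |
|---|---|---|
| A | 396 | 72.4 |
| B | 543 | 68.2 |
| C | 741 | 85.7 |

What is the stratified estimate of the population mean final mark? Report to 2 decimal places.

76.91

N = 1680; weights Wₕ = Nₕ/N = (0.2357, 0.3232, 0.4411).
x̄_st = Σ Wₕ·x̄ₕ = 0.2357·72.4 + 0.3232·68.2 + 0.4411·85.7 ≈ 76.9088...
→ 76.91.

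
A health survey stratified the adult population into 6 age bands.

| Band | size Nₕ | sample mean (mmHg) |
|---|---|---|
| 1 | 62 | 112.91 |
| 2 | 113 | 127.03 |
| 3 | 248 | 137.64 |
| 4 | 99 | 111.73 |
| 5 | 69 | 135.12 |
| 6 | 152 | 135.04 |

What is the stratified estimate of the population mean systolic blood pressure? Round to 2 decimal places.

N = 743; weights Wₕ = Nₕ/N = (0.0834, 0.1521, 0.3338, 0.1332, 0.0929, 0.2046).
x̄_st = Σ Wₕ·x̄ₕ = 0.0834·112.91 + 0.1521·127.03 + 0.3338·137.64 + 0.1332·111.73 + 0.0929·135.12 + 0.2046·135.04 ≈ 129.7445...
→ 129.74.

129.74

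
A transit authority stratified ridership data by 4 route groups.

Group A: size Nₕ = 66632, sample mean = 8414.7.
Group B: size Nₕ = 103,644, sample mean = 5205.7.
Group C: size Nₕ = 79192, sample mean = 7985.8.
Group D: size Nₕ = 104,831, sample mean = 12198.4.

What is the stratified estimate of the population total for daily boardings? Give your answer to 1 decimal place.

3011409805.2

Population total = Σ Nₕ·x̄ₕ (each stratum's size times its mean).
66632·8414.7 + 103644·5205.7 + 79192·7985.8 + 104831·12198.4 = 560688290.4 + 539539570.8 + 632411473.6 + 1278770470.4 = 3011409805.2.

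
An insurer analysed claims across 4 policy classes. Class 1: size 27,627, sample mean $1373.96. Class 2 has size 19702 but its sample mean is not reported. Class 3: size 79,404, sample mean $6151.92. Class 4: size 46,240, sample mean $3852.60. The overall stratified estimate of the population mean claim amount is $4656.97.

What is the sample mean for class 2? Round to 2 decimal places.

N = 27627 + 19702 + 79404 + 46240 = 172973.
Overall total = μ·N = 4656.97·172973 = 805530071.81.
Subtract the known strata: 27627·1373.96 + 79404·6151.92 + 46240·3852.60 = 704589672.6.
Remaining total for class 2: 805530071.81 − 704589672.6 = 100940399.21.
Divide by its size: 100940399.21 / 19702 = 5123.3580... → 5123.36.

5123.36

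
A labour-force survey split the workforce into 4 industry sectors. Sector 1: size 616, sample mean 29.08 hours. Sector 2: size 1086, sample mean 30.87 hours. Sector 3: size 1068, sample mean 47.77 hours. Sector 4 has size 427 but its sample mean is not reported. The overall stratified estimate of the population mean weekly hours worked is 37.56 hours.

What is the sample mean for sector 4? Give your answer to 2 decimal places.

Σ Nₕx̄ₕ = N·μ, so 427·x̄_4 = 3197·37.56 − (616·29.08 + 1086·30.87 + 1068·47.77).
= 120079.32 − 102456.46 = 17622.86.
x̄_4 = 17622.86 / 427 = 41.2713... → 41.27.

41.27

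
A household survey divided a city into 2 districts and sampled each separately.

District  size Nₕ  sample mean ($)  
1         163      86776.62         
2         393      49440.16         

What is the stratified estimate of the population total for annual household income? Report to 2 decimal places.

33574571.94

1: 163·86776.62 = 14144589.06
2: 393·49440.16 = 19429982.88
τ̂ = Σ Nₕx̄ₕ = 33574571.94.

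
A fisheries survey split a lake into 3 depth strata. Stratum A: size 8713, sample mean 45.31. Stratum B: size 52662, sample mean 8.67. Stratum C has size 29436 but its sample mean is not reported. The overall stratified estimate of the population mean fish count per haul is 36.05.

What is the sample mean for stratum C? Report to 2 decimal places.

82.29

Σ Nₕx̄ₕ = N·μ, so 29436·x̄_C = 90811·36.05 − (8713·45.31 + 52662·8.67).
= 3273736.55 − 851365.57 = 2422370.98.
x̄_C = 2422370.98 / 29436 = 82.2928... → 82.29.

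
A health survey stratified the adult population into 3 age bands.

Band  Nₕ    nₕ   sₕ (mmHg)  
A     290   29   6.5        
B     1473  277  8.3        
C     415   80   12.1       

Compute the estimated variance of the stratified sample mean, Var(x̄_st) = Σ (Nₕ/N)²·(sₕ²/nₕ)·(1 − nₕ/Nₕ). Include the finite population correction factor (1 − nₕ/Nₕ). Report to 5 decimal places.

0.16924

N = 2178; Wₕ = Nₕ/N.
band A: (290/2178)²·6.5²/29·(1 − 29/290) = 0.02324617
band B: (1473/2178)²·8.3²/277·(1 − 277/1473) = 0.09236227
band C: (415/2178)²·12.1²/80·(1 − 80/415) = 0.05363619
Sum = 0.16924463 → 0.16924.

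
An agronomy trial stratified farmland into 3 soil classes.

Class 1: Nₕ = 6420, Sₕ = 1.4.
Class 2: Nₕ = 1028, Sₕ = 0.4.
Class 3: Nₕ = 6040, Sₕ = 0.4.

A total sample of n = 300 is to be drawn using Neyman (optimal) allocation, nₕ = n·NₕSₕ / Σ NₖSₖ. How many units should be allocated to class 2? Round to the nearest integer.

10

1: NₕSₕ = 6420·1.4 = 8988
2: NₕSₕ = 1028·0.4 = 411.2
3: NₕSₕ = 6040·0.4 = 2416
Σ NₕSₕ = 11815.2.
n_2 = 300·411.2/11815.2 = 10.441... → 10.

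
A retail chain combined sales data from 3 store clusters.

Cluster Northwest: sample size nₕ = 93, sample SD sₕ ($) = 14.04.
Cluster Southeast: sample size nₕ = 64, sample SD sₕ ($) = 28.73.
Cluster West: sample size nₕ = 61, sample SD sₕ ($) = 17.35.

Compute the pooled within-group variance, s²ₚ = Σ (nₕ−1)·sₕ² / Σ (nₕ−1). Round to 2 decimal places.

Northwest: (93−1)·14.04² = 92·197.1216 = 18135.1872
Southeast: (64−1)·28.73² = 63·825.4129 = 52001.0127
West: (61−1)·17.35² = 60·301.0225 = 18061.35
Numerator = 88197.5499; denominator = Σ(nₕ−1) = 215.
s²ₚ = 88197.5499/215 = 410.2212... → 410.22.

410.22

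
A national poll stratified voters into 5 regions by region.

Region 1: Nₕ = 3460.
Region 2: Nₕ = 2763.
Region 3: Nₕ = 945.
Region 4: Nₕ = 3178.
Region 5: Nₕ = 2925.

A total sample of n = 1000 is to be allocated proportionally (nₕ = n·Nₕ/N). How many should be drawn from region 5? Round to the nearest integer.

220

Share of region 5 = 2925/13271 = 0.22041.
Allocate 1000 × 0.22041 = 220.405... → 220.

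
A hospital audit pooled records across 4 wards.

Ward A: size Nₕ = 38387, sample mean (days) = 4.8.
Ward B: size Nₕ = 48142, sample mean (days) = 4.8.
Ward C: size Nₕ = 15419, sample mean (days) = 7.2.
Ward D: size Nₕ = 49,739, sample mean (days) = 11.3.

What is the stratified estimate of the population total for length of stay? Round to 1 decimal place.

1088406.7

A: 38387·4.8 = 184257.6
B: 48142·4.8 = 231081.6
C: 15419·7.2 = 111016.8
D: 49739·11.3 = 562050.7
τ̂ = Σ Nₕx̄ₕ = 1088406.7.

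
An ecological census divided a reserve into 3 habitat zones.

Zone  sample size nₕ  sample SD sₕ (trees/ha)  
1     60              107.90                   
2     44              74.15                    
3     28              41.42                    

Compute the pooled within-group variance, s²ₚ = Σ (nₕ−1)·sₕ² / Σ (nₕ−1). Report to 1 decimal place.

Degrees of freedom: 59 + 43 + 27 = 129.
Σ(nₕ−1)sₕ² = 59·11642.41 + 43·5498.2225 + 27·1715.6164 = 969647.4003.
s²ₚ = 969647.4003 / 129 = 7516.647... → 7516.6.

7516.6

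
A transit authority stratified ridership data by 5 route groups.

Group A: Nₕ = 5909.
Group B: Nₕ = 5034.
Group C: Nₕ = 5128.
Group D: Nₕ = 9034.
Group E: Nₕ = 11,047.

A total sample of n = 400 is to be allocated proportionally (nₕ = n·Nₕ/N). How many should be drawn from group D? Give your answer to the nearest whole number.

N = 5909 + 5034 + 5128 + 9034 + 11047 = 36152.
n_D = 400·9034/36152 = 99.956... → 100.

100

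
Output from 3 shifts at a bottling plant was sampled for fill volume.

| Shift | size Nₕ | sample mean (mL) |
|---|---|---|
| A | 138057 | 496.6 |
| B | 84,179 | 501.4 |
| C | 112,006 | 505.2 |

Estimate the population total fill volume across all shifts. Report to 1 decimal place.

167351888.0

A: 138057·496.6 = 68559106.2
B: 84179·501.4 = 42207350.6
C: 112006·505.2 = 56585431.2
τ̂ = Σ Nₕx̄ₕ = 167351888.0.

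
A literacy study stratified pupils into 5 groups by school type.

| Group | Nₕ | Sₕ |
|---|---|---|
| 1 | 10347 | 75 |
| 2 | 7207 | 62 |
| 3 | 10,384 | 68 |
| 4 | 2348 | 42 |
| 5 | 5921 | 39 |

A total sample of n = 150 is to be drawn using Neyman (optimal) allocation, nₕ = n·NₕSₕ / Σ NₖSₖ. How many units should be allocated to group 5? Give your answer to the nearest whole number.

15

Σ NₕSₕ = 10347·75 + 7207·62 + 10384·68 + 2348·42 + 5921·39 = 2258506.
Share for 5: 230919/2258506 = 0.10224.
n_5 = 150 × 0.10224 = 15.337... → 15.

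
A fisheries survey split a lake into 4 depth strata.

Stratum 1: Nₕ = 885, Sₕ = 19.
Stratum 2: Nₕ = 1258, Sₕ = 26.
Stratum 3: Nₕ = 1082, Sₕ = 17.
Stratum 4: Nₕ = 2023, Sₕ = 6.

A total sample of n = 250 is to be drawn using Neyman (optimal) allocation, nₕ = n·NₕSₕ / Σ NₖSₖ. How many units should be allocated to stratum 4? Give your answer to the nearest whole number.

38

Σ NₕSₕ = 885·19 + 1258·26 + 1082·17 + 2023·6 = 80055.
Share for 4: 12138/80055 = 0.15162.
n_4 = 250 × 0.15162 = 37.905... → 38.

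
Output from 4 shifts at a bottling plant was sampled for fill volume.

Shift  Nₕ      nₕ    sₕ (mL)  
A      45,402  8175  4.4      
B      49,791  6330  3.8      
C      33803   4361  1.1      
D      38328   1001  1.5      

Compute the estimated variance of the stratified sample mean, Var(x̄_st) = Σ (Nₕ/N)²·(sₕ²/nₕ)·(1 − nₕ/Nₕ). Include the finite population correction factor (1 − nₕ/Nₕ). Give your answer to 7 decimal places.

N = 167324; Wₕ = Nₕ/N.
shift A: (45402/167324)²·4.4²/8175·(1 − 8175/45402) = 0.0001429665
shift B: (49791/167324)²·3.8²/6330·(1 − 6330/49791) = 0.0001763184
shift C: (33803/167324)²·1.1²/4361·(1 − 4361/33803) = 0.0000098629
shift D: (38328/167324)²·1.5²/1001·(1 − 1001/38328) = 0.0001148606
Sum = 0.0004440084 → 0.0004440.

0.0004440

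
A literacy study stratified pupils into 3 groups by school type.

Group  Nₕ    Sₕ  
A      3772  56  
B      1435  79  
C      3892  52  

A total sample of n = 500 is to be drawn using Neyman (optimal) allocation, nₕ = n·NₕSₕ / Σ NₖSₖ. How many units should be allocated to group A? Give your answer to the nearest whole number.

A: NₕSₕ = 3772·56 = 211232
B: NₕSₕ = 1435·79 = 113365
C: NₕSₕ = 3892·52 = 202384
Σ NₕSₕ = 526981.
n_A = 500·211232/526981 = 200.417... → 200.

200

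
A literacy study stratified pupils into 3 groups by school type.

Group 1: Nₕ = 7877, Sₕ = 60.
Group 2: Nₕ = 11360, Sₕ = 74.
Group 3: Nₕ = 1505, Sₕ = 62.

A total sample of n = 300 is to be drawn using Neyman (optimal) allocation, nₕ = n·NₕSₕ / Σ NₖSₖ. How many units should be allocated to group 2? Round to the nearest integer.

1: NₕSₕ = 7877·60 = 472620
2: NₕSₕ = 11360·74 = 840640
3: NₕSₕ = 1505·62 = 93310
Σ NₕSₕ = 1406570.
n_2 = 300·840640/1406570 = 179.296... → 179.

179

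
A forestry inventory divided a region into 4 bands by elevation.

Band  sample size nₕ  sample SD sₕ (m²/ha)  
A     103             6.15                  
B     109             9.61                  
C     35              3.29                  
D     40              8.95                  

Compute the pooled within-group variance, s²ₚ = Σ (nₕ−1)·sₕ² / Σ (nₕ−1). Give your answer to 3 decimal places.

61.215

A: (103−1)·6.15² = 102·37.8225 = 3857.895
B: (109−1)·9.61² = 108·92.3521 = 9974.0268
C: (35−1)·3.29² = 34·10.8241 = 368.0194
D: (40−1)·8.95² = 39·80.1025 = 3123.9975
Numerator = 17323.9387; denominator = Σ(nₕ−1) = 283.
s²ₚ = 17323.9387/283 = 61.21533... → 61.215.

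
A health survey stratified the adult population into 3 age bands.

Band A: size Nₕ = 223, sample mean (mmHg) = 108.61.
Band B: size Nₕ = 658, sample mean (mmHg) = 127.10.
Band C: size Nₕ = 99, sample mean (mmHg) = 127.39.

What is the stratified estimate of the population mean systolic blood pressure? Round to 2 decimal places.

N = 980; weights Wₕ = Nₕ/N = (0.2276, 0.6714, 0.1010).
x̄_st = Σ Wₕ·x̄ₕ = 0.2276·108.61 + 0.6714·127.10 + 0.1010·127.39 ≈ 122.9219...
→ 122.92.

122.92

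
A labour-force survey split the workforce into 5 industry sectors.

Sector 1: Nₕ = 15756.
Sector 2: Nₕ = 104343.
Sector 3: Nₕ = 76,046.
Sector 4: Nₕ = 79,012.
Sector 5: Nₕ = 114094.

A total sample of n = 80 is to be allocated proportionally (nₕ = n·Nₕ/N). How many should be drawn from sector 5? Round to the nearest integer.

23

Share of sector 5 = 114094/389251 = 0.29311.
Allocate 80 × 0.29311 = 23.449... → 23.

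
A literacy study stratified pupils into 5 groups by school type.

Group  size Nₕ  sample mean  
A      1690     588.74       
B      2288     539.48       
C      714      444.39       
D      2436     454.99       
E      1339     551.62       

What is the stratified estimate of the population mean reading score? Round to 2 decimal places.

518.91

N = 1690 + 2288 + 714 + 2436 + 1339 = 8467.
Overall mean = Σ (Nₕ/N)·x̄ₕ — weight by population share, not a simple average.
Σ Nₕx̄ₕ = 1690·588.74 + 2288·539.48 + 714·444.39 + 2436·454.99 + 1339·551.62 = 994970.6 + 1234330.24 + 317294.46 + 1108355.64 + 738619.18 = 4393570.12.
Divide by N: 4393570.12 / 8467 = 518.9052... → 518.91.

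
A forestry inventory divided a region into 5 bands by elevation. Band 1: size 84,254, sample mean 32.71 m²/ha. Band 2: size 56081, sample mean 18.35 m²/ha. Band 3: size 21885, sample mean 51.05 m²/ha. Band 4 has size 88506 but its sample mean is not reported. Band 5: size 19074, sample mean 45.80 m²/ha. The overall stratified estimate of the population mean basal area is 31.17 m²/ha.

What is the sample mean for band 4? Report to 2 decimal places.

29.76

N = 84254 + 56081 + 21885 + 88506 + 19074 = 269800.
Overall total = μ·N = 31.17·269800 = 8409666.
Subtract the known strata: 84254·32.71 + 56081·18.35 + 21885·51.05 + 19074·45.80 = 5775853.14.
Remaining total for band 4: 8409666 − 5775853.14 = 2633812.86.
Divide by its size: 2633812.86 / 88506 = 29.7586... → 29.76.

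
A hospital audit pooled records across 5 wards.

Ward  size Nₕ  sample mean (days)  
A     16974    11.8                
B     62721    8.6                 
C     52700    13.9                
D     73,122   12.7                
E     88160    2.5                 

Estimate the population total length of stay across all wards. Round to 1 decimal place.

2621273.2

Population total = Σ Nₕ·x̄ₕ (each stratum's size times its mean).
16974·11.8 + 62721·8.6 + 52700·13.9 + 73122·12.7 + 88160·2.5 = 200293.2 + 539400.6 + 732530 + 928649.4 + 220400 = 2621273.2.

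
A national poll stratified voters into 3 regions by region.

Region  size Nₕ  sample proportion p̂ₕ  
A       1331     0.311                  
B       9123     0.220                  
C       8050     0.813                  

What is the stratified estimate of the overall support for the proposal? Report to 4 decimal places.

0.4845

N = 1331 + 9123 + 8050 = 18504.
Overall proportion = Σ (Nₕ/N)·p̂ₕ.
Σ Nₕp̂ₕ = 413.941 + 2007.06 + 6544.65 = 8965.651.
8965.651 / 18504 = 0.484525... → 0.4845.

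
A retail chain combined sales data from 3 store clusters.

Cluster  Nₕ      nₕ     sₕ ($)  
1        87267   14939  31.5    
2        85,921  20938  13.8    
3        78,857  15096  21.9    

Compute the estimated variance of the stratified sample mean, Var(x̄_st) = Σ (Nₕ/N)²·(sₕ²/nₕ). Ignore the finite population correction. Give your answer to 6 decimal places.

N = 252045; Wₕ = Nₕ/N.
cluster 1: (87267/252045)²·31.5²/14939 = 0.007962391
cluster 2: (85921/252045)²·13.8²/20938 = 0.001056977
cluster 3: (78857/252045)²·21.9²/15096 = 0.003109930
Sum = 0.012129298 → 0.012129.

0.012129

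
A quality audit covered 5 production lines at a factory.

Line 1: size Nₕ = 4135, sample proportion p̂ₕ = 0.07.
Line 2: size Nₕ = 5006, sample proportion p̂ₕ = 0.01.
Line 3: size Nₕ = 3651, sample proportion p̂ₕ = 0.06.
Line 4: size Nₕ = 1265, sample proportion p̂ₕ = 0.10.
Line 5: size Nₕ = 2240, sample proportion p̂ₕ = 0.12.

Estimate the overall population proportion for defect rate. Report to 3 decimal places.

Wₕ = Nₕ/N with N = 16297: 0.2537, 0.3072, 0.2240, 0.0776, 0.1374.
p̂_st = 0.2537·0.07 + 0.3072·0.01 + 0.2240·0.06 + 0.0776·0.10 + 0.1374·0.12 ≈ 0.05853... → 0.059.

0.059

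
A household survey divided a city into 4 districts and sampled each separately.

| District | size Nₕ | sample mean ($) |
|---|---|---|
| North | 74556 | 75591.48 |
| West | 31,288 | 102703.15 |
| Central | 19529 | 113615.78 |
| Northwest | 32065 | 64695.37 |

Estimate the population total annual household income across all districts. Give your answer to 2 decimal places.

North: 74556·75591.48 = 5635798382.88
West: 31288·102703.15 = 3213376157.2
Central: 19529·113615.78 = 2218802567.62
Northwest: 32065·64695.37 = 2074457039.05
τ̂ = Σ Nₕx̄ₕ = 13142434146.75.

13142434146.75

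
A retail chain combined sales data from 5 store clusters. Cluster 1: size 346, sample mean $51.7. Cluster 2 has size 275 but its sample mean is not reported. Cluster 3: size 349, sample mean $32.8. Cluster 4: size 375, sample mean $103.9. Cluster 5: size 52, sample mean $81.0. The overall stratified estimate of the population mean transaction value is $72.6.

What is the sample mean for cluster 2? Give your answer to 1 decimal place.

105.1

Σ Nₕx̄ₕ = N·μ, so 275·x̄_2 = 1397·72.6 − (346·51.7 + 349·32.8 + 375·103.9 + 52·81.0).
= 101422.2 − 72509.9 = 28912.3.
x̄_2 = 28912.3 / 275 = 105.136... → 105.1.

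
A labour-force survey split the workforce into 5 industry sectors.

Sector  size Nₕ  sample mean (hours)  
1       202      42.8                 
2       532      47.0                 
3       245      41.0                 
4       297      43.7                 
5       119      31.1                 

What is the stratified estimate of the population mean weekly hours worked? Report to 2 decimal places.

43.28

x̄_st = (Σ Nₕx̄ₕ) / (Σ Nₕ) = (202·42.8 + 532·47.0 + 245·41.0 + 297·43.7 + 119·31.1) / 1395
= 60374.4 / 1395 = 43.2791... → 43.28.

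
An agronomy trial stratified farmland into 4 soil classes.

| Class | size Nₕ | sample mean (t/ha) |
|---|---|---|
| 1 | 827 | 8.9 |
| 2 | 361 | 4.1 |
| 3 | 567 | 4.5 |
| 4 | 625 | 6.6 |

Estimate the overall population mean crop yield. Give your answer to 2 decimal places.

N = 827 + 361 + 567 + 625 = 2380.
Overall mean = Σ (Nₕ/N)·x̄ₕ — weight by population share, not a simple average.
Σ Nₕx̄ₕ = 827·8.9 + 361·4.1 + 567·4.5 + 625·6.6 = 7360.3 + 1480.1 + 2551.5 + 4125 = 15516.9.
Divide by N: 15516.9 / 2380 = 6.5197... → 6.52.

6.52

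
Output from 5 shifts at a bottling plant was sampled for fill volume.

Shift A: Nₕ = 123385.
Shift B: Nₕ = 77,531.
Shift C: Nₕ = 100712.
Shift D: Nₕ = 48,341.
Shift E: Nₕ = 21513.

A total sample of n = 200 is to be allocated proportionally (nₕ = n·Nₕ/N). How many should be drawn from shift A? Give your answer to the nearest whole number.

66

Share of shift A = 123385/371482 = 0.33214.
Allocate 200 × 0.33214 = 66.429... → 66.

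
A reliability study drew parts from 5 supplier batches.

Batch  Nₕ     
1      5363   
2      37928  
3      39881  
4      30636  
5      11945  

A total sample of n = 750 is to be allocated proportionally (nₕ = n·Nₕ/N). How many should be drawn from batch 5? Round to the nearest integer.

71

Share of batch 5 = 11945/125753 = 0.09499.
Allocate 750 × 0.09499 = 71.241... → 71.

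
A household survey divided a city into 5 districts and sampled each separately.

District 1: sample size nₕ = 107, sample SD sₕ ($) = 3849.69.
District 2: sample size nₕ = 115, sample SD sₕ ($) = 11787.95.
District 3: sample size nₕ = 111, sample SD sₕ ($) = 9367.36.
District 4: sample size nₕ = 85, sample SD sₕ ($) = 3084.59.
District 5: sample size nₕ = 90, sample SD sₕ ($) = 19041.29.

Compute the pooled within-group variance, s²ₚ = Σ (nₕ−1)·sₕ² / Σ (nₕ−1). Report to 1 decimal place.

1: (107−1)·3849.69² = 106·14820113.0961 = 1570931988.1866
2: (115−1)·11787.95² = 114·138955765.2025 = 15840957233.085
3: (111−1)·9367.36² = 110·87747433.3696 = 9652217670.656
4: (85−1)·3084.59² = 84·9514695.4681 = 799234419.3204
5: (90−1)·19041.29² = 89·362570724.8641 = 32268794512.9049
Numerator = 60132135824.1529; denominator = Σ(nₕ−1) = 503.
s²ₚ = 60132135824.1529/503 = 119546989.710... → 119546989.7.

119546989.7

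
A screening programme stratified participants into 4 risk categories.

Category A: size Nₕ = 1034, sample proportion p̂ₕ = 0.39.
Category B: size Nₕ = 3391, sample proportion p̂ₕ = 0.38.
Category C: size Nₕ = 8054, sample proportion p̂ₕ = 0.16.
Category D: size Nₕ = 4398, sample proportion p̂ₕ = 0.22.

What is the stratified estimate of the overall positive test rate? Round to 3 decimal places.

0.234

N = 1034 + 3391 + 8054 + 4398 = 16877.
Overall proportion = Σ (Nₕ/N)·p̂ₕ.
Σ Nₕp̂ₕ = 403.26 + 1288.58 + 1288.64 + 967.56 = 3948.04.
3948.04 / 16877 = 0.23393... → 0.234.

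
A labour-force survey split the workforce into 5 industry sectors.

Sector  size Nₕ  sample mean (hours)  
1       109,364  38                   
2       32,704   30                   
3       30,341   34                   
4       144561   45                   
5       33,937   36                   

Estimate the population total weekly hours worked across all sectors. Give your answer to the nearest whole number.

Estimate total by summing Nₕ·x̄ₕ over strata.
109364·38 + 32704·30 + 30341·34 + 144561·45 + 33937·36 = 4155832 + 981120 + 1031594 + 6505245 + 1221732 = 13895523.

13895523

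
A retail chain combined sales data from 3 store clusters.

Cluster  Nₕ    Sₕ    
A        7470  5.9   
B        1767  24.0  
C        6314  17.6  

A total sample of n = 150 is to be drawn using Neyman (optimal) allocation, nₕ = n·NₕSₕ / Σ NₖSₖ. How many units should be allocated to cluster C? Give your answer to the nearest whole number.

Σ NₕSₕ = 7470·5.9 + 1767·24.0 + 6314·17.6 = 197607.4.
Share for C: 111126.4/197607.4 = 0.56236.
n_C = 150 × 0.56236 = 84.354... → 84.

84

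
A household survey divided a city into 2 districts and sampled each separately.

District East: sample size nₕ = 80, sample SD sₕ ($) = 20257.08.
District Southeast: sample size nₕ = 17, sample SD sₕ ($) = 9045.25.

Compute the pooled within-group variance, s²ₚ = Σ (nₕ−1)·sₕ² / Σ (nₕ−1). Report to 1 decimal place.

Degrees of freedom: 79 + 16 = 95.
Σ(nₕ−1)sₕ² = 79·410349290.1264 + 16·81816547.5625 = 33726658680.9856.
s²ₚ = 33726658680.9856 / 95 = 355017459.800... → 355017459.8.

355017459.8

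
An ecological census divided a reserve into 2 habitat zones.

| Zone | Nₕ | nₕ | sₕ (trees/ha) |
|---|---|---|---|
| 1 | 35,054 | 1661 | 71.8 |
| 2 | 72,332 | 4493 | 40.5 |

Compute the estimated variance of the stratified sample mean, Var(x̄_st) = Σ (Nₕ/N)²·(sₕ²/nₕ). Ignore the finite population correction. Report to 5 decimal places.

N = 107386. Term for each stratum: Wₕ²sₕ²/nₕ.
Var(x̄_st) = 0.33071896 + 0.16563009 = 0.49634905 → 0.49635.

0.49635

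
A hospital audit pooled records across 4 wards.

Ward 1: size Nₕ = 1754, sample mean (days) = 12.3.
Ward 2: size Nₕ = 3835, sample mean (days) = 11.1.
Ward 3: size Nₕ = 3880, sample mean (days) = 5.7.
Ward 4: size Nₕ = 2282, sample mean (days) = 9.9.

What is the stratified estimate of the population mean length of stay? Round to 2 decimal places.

9.26

N = 11751; weights Wₕ = Nₕ/N = (0.1493, 0.3264, 0.3302, 0.1942).
x̄_st = Σ Wₕ·x̄ₕ = 0.1493·12.3 + 0.3264·11.1 + 0.3302·5.7 + 0.1942·9.9 ≈ 9.2631...
→ 9.26.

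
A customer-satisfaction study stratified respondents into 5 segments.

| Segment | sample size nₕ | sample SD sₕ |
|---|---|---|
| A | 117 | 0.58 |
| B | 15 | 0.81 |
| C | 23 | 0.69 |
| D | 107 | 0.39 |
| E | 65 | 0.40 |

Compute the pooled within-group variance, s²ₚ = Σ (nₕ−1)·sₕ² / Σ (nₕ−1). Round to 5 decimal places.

0.26411

Degrees of freedom: 116 + 14 + 22 + 106 + 64 = 322.
Σ(nₕ−1)sₕ² = 116·0.3364 + 14·0.6561 + 22·0.4761 + 106·0.1521 + 64·0.16 = 85.0446.
s²ₚ = 85.0446 / 322 = 0.2641137... → 0.26411.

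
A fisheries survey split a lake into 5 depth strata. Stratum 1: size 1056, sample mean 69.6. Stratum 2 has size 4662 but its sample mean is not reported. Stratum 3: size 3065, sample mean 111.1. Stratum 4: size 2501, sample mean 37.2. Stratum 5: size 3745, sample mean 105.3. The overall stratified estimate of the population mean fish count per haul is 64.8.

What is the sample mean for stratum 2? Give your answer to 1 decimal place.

N = 1056 + 4662 + 3065 + 2501 + 3745 = 15029.
Overall total = μ·N = 64.8·15029 = 973879.2.
Subtract the known strata: 1056·69.6 + 3065·111.1 + 2501·37.2 + 3745·105.3 = 901404.8.
Remaining total for stratum 2: 973879.2 − 901404.8 = 72474.4.
Divide by its size: 72474.4 / 4662 = 15.546... → 15.5.

15.5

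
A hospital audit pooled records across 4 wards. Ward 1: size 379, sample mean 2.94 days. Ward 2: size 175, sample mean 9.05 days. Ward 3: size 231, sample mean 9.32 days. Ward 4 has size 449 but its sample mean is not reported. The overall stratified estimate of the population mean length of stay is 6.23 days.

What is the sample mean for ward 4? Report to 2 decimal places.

Σ Nₕx̄ₕ = N·μ, so 449·x̄_4 = 1234·6.23 − (379·2.94 + 175·9.05 + 231·9.32).
= 7687.82 − 4850.93 = 2836.89.
x̄_4 = 2836.89 / 449 = 6.3182... → 6.32.

6.32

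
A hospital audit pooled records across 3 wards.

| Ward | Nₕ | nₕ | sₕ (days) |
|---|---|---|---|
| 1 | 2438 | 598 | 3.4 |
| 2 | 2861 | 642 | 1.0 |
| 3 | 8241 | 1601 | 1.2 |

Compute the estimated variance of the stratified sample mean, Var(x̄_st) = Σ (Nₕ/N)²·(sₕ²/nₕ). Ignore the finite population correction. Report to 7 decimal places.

0.0010295

N = 13540. Term for each stratum: Wₕ²sₕ²/nₕ.
Var(x̄_st) = 0.0006267390 + 0.0000695446 + 0.0003331913 = 0.0010294749 → 0.0010295.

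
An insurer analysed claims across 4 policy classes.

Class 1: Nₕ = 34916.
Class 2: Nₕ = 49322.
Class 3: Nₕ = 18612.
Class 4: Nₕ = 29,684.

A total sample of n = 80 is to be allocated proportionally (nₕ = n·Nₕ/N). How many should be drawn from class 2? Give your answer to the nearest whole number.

30

Share of class 2 = 49322/132534 = 0.37215.
Allocate 80 × 0.37215 = 29.772... → 30.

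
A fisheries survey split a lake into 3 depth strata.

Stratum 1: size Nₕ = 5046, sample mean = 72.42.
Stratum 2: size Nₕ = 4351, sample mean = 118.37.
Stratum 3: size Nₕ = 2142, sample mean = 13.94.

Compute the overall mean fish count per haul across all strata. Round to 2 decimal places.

x̄_st = (Σ Nₕx̄ₕ) / (Σ Nₕ) = (5046·72.42 + 4351·118.37 + 2142·13.94) / 11539
= 910318.67 / 11539 = 78.8906... → 78.89.

78.89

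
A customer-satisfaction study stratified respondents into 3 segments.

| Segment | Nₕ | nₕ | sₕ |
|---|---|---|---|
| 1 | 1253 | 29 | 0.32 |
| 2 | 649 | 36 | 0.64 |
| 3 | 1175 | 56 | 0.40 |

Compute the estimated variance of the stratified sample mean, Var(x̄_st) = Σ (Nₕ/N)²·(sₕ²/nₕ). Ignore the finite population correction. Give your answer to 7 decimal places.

0.0015083

N = 3077; Wₕ = Nₕ/N.
segment 1: (1253/3077)²·0.32²/29 = 0.0005855299
segment 2: (649/3077)²·0.64²/36 = 0.0005061647
segment 3: (1175/3077)²·0.40²/56 = 0.0004166321
Sum = 0.0015083267 → 0.0015083.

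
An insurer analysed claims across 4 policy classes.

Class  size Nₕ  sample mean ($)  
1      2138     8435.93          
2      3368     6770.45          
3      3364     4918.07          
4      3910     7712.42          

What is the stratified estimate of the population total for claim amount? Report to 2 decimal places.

1: 2138·8435.93 = 18036018.34
2: 3368·6770.45 = 22802875.6
3: 3364·4918.07 = 16544387.48
4: 3910·7712.42 = 30155562.2
τ̂ = Σ Nₕx̄ₕ = 87538843.62.

87538843.62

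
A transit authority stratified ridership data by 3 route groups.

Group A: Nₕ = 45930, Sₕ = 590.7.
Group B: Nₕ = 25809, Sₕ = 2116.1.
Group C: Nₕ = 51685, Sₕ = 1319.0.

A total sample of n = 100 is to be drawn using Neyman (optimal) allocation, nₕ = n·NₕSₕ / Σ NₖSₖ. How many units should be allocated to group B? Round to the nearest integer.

36

A: NₕSₕ = 45930·590.7 = 27130851
B: NₕSₕ = 25809·2116.1 = 54614424.9
C: NₕSₕ = 51685·1319.0 = 68172515
Σ NₕSₕ = 149917790.9.
n_B = 100·54614424.9/149917790.9 = 36.430... → 36.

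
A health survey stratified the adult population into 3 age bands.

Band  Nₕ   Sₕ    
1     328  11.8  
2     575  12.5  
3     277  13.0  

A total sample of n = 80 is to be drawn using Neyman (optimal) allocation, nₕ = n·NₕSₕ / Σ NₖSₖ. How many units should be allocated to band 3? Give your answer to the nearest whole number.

Σ NₕSₕ = 328·11.8 + 575·12.5 + 277·13.0 = 14658.9.
Share for 3: 3601/14658.9 = 0.24565.
n_3 = 80 × 0.24565 = 19.652... → 20.

20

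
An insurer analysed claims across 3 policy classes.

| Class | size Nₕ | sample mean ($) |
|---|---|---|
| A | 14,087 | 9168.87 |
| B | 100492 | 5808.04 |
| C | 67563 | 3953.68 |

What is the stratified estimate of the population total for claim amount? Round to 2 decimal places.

979945909.21

Estimate total by summing Nₕ·x̄ₕ over strata.
14087·9168.87 + 100492·5808.04 + 67563·3953.68 = 129161871.69 + 583661555.68 + 267122481.84 = 979945909.21.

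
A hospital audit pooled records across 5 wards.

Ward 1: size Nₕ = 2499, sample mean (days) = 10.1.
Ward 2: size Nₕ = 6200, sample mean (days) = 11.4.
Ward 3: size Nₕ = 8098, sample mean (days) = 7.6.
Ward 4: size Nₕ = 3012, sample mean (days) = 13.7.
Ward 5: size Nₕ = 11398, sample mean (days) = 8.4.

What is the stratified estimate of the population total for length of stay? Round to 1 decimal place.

Estimate total by summing Nₕ·x̄ₕ over strata.
2499·10.1 + 6200·11.4 + 8098·7.6 + 3012·13.7 + 11398·8.4 = 25239.9 + 70680 + 61544.8 + 41264.4 + 95743.2 = 294472.3.

294472.3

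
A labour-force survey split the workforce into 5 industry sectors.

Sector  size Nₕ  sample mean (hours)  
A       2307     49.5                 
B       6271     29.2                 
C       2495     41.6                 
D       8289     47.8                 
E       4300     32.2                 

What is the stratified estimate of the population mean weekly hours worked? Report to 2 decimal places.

39.55

x̄_st = (Σ Nₕx̄ₕ) / (Σ Nₕ) = (2307·49.5 + 6271·29.2 + 2495·41.6 + 8289·47.8 + 4300·32.2) / 23662
= 935775.9 / 23662 = 39.5476... → 39.55.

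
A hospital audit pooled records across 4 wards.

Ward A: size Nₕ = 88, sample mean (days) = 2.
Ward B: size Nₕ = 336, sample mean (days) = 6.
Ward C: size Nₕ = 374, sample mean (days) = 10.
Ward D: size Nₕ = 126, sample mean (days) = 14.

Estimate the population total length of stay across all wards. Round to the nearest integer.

7696

A: 88·2 = 176
B: 336·6 = 2016
C: 374·10 = 3740
D: 126·14 = 1764
τ̂ = Σ Nₕx̄ₕ = 7696.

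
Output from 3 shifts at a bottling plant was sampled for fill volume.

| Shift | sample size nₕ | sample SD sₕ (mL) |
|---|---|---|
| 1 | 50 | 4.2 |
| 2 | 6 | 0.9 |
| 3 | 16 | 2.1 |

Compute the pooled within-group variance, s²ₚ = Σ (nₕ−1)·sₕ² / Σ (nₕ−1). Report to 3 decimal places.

Degrees of freedom: 49 + 5 + 15 = 69.
Σ(nₕ−1)sₕ² = 49·17.64 + 5·0.81 + 15·4.41 = 934.56.
s²ₚ = 934.56 / 69 = 13.54435... → 13.544.

13.544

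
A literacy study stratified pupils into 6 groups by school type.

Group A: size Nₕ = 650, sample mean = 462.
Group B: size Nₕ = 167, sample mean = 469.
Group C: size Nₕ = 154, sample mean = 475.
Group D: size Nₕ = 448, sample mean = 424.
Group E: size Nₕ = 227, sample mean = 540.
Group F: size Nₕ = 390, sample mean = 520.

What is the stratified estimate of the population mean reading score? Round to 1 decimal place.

N = 650 + 167 + 154 + 448 + 227 + 390 = 2036.
Weight each subgroup mean by Nₕ/N and sum.
Σ Nₕx̄ₕ = 650·462 + 167·469 + 154·475 + 448·424 + 227·540 + 390·520 = 300300 + 78323 + 73150 + 189952 + 122580 + 202800 = 967105.
Divide by N: 967105 / 2036 = 475.002... → 475.0.

475.0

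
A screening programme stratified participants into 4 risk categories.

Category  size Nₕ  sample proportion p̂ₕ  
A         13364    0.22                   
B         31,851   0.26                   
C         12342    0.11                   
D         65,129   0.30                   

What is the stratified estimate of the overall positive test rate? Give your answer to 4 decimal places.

Wₕ = Nₕ/N with N = 122686: 0.1089, 0.2596, 0.1006, 0.5309.
p̂_st = 0.1089·0.22 + 0.2596·0.26 + 0.1006·0.11 + 0.5309·0.30 ≈ 0.261787... → 0.2618.

0.2618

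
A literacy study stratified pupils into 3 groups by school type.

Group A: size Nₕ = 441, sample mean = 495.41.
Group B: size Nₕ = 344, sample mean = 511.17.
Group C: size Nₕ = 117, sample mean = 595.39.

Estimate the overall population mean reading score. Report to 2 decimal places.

514.39

N = 902; weights Wₕ = Nₕ/N = (0.4889, 0.3814, 0.1297).
x̄_st = Σ Wₕ·x̄ₕ = 0.4889·495.41 + 0.3814·511.17 + 0.1297·595.39 ≈ 514.3890...
→ 514.39.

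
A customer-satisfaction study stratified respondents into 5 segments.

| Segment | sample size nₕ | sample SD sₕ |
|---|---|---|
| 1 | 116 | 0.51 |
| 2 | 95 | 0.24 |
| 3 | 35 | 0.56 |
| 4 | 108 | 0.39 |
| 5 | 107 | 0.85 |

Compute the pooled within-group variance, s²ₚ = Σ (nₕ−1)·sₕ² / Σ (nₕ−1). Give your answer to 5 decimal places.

1: (116−1)·0.51² = 115·0.2601 = 29.9115
2: (95−1)·0.24² = 94·0.0576 = 5.4144
3: (35−1)·0.56² = 34·0.3136 = 10.6624
4: (108−1)·0.39² = 107·0.1521 = 16.2747
5: (107−1)·0.85² = 106·0.7225 = 76.585
Numerator = 138.848; denominator = Σ(nₕ−1) = 456.
s²ₚ = 138.848/456 = 0.3044912... → 0.30449.

0.30449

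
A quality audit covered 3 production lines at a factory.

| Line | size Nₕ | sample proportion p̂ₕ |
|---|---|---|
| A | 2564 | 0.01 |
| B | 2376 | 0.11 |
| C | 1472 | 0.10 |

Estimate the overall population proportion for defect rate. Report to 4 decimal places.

N = 2564 + 2376 + 1472 = 6412.
Overall proportion = Σ (Nₕ/N)·p̂ₕ.
Σ Nₕp̂ₕ = 25.64 + 261.36 + 147.2 = 434.2.
434.2 / 6412 = 0.067717... → 0.0677.

0.0677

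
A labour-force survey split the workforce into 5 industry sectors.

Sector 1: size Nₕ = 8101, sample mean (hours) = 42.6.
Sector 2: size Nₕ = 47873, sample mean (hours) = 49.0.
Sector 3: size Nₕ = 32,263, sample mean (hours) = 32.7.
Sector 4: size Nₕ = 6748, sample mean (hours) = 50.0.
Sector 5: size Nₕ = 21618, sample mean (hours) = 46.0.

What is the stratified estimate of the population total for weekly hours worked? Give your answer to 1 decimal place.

5077707.7

1: 8101·42.6 = 345102.6
2: 47873·49.0 = 2345777
3: 32263·32.7 = 1055000.1
4: 6748·50.0 = 337400
5: 21618·46.0 = 994428
τ̂ = Σ Nₕx̄ₕ = 5077707.7.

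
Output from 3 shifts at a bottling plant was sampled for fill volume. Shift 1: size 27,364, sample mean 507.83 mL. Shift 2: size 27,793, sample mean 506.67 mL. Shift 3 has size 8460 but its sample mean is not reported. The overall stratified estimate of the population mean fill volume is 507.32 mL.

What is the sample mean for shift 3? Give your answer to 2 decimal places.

N = 27364 + 27793 + 8460 = 63617.
Overall total = μ·N = 507.32·63617 = 32274176.44.
Subtract the known strata: 27364·507.83 + 27793·506.67 = 27978139.43.
Remaining total for shift 3: 32274176.44 − 27978139.43 = 4296037.01.
Divide by its size: 4296037.01 / 8460 = 507.8058... → 507.81.

507.81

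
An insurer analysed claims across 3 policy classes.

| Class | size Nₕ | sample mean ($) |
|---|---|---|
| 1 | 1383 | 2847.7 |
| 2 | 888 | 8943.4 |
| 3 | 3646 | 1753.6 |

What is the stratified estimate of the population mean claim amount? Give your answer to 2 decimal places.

3088.34

x̄_st = (Σ Nₕx̄ₕ) / (Σ Nₕ) = (1383·2847.7 + 888·8943.4 + 3646·1753.6) / 5917
= 18273733.9 / 5917 = 3088.3444... → 3088.34.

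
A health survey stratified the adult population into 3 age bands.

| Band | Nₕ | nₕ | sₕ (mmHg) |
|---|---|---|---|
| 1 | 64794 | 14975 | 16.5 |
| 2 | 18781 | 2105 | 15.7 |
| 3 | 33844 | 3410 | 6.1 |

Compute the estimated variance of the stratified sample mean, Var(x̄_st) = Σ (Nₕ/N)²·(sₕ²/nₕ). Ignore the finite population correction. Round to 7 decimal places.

0.0094383

N = 117419. Term for each stratum: Wₕ²sₕ²/nₕ.
Var(x̄_st) = 0.0055359720 + 0.0029957659 + 0.0009065503 = 0.0094382882 → 0.0094383.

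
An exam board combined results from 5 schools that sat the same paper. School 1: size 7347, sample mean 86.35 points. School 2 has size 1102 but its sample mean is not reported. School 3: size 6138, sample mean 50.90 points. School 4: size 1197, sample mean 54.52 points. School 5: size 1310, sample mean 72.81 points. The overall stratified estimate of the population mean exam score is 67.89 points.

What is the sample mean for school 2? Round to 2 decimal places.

Σ Nₕx̄ₕ = N·μ, so 1102·x̄_2 = 17094·67.89 − (7347·86.35 + 6138·50.90 + 1197·54.52 + 1310·72.81).
= 1160511.66 − 1107479.19 = 53032.47.
x̄_2 = 53032.47 / 1102 = 48.1238... → 48.12.

48.12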